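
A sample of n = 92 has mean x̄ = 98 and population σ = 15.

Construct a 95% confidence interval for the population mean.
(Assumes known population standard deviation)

Confidence level: 95%, α = 0.05
z_0.025 = 1.960
SE = σ/√n = 15/√92 = 1.5639
Margin of error = 1.960 × 1.5639 = 3.0652
CI: x̄ ± margin = 98 ± 3.0652
CI: (94.9348, 101.0652)

Answer: (94.9348, 101.0652)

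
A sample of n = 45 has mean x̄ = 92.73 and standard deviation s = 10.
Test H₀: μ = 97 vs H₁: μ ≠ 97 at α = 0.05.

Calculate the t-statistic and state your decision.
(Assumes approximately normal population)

df = n - 1 = 44
SE = s/√n = 10/√45 = 1.4907
t = (x̄ - μ₀)/SE = (92.73 - 97)/1.4907 = -2.8644
Critical value: t_{0.025,44} = ±2.015
p-value ≈ 0.0064
Decision: reject H₀

Answer: t = -2.8644, reject H₀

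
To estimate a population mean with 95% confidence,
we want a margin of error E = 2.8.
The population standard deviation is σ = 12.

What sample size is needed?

Answer: n = 71

Derivation:
z_0.025 = 1.960
n = (z×σ/E)² = (1.960×12/2.8)²
n = 70.5600
Round up: n = 71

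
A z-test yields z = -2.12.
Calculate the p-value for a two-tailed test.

For z = -2.12:
p = 2×P(Z > |-2.12|) = 2×(1 - Φ(2.12)) = 0.0340

Answer: p-value ≈ 0.0340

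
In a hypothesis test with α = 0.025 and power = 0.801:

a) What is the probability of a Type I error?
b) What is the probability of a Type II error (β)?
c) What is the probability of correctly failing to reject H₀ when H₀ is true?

Answer: a) 0.025, b) 0.199, c) 0.975

Derivation:
a) Type I error probability = α = 0.025
b) Power = P(reject H₀ | H₁ true) = 1 - β = 0.801, so Type II error probability = β = 1 - Power = 0.199
c) P(fail to reject H₀ | H₀ true) = 1 - α = 0.975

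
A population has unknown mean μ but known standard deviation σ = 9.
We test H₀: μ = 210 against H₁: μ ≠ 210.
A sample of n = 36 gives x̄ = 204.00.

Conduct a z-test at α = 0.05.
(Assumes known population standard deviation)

Standard error: SE = σ/√n = 9/√36 = 1.5000
z-statistic: z = (x̄ - μ₀)/SE = (204.00 - 210)/1.5000 = -4.0000
Critical value: ±1.960
p-value = 0.0001
Decision: reject H₀

Answer: z = -4.0000, reject H₀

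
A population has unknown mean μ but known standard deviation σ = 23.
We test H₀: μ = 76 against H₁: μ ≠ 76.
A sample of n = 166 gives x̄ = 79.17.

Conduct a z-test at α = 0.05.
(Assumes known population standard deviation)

Standard error: SE = σ/√n = 23/√166 = 1.7851
z-statistic: z = (x̄ - μ₀)/SE = (79.17 - 76)/1.7851 = 1.7758
Critical value: ±1.960
p-value = 0.0758
Decision: fail to reject H₀

Answer: z = 1.7758, fail to reject H₀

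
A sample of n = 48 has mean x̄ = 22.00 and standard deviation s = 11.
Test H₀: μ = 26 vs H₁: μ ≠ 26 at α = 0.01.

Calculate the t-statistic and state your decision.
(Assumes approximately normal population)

df = n - 1 = 47
SE = s/√n = 11/√48 = 1.5877
t = (x̄ - μ₀)/SE = (22.00 - 26)/1.5877 = -2.5194
Critical value: t_{0.005,47} = ±2.685
p-value ≈ 0.0152
Decision: fail to reject H₀

Answer: t = -2.5194, fail to reject H₀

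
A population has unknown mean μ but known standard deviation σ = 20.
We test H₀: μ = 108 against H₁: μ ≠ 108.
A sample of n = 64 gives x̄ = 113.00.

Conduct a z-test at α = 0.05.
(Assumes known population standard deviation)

Standard error: SE = σ/√n = 20/√64 = 2.5000
z-statistic: z = (x̄ - μ₀)/SE = (113.00 - 108)/2.5000 = 2.0000
Critical value: ±1.960
p-value = 0.0455
Decision: reject H₀

Answer: z = 2.0000, reject H₀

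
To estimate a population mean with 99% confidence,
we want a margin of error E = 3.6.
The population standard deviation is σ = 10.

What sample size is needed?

Answer: n = 52

Derivation:
z_0.005 = 2.576
n = (z×σ/E)² = (2.576×10/3.6)²
n = 51.2020
Round up: n = 52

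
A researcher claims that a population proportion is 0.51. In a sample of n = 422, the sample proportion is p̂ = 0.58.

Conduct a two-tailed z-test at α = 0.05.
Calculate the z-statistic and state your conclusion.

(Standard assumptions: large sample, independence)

Answer: z = 2.8765, reject H₀

Derivation:
H₀: p = 0.51, H₁: p ≠ 0.51
Standard error: SE = √(p₀(1-p₀)/n) = √(0.51×0.49/422) = 0.024335
z-statistic: z = (p̂ - p₀)/SE = (0.58 - 0.51)/0.024335 = 2.8765
Critical value: z_0.025 = ±1.960
p-value = 0.0040
Decision: reject H₀ at α = 0.05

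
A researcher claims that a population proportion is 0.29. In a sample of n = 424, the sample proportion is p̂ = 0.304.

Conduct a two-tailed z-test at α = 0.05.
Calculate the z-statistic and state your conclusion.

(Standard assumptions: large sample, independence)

H₀: p = 0.29, H₁: p ≠ 0.29
Standard error: SE = √(p₀(1-p₀)/n) = √(0.29×0.71/424) = 0.022037
z-statistic: z = (p̂ - p₀)/SE = (0.304 - 0.29)/0.022037 = 0.6353
Critical value: z_0.025 = ±1.960
p-value = 0.5252
Decision: fail to reject H₀ at α = 0.05

Answer: z = 0.6353, fail to reject H₀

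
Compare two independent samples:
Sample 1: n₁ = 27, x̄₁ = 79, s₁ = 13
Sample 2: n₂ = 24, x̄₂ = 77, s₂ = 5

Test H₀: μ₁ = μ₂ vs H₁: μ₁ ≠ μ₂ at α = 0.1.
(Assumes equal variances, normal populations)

Pooled variance: s²_p = [26×13² + 23×5²]/(49) = 101.4082
s_p = 10.0702
SE = s_p×√(1/n₁ + 1/n₂) = 10.0702×√(1/27 + 1/24) = 2.8251
t = (x̄₁ - x̄₂)/SE = (79 - 77)/2.8251 = 0.7079
df = 49, t-critical = ±1.677
Decision: fail to reject H₀

Answer: t = 0.7079, fail to reject H₀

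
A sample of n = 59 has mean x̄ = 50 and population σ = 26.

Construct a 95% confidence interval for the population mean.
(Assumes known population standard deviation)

Answer: (43.3656, 56.6344)

Derivation:
Confidence level: 95%, α = 0.05
z_0.025 = 1.960
SE = σ/√n = 26/√59 = 3.3849
Margin of error = 1.960 × 3.3849 = 6.6344
CI: x̄ ± margin = 50 ± 6.6344
CI: (43.3656, 56.6344)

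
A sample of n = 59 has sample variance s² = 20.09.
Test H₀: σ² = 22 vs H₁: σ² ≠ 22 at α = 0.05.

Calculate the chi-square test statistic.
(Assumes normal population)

df = n - 1 = 58
χ² = (n-1)s²/σ₀² = 58×20.09/22 = 52.9645
Critical values: χ²_{0.975,58} = 38.844, χ²_{0.025,58} = 80.936
Rejection region: χ² < 38.844 or χ² > 80.936
Decision: fail to reject H₀

Answer: χ² = 52.9645, fail to reject H₀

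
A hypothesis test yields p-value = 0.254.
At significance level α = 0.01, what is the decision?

Compare p-value to α:
0.254 ≥ 0.01
Decision: fail to reject H₀

Answer: fail to reject H₀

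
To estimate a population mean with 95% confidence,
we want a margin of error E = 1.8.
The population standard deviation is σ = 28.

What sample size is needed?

z_0.025 = 1.960
n = (z×σ/E)² = (1.960×28/1.8)²
n = 929.5723
Round up: n = 930

Answer: n = 930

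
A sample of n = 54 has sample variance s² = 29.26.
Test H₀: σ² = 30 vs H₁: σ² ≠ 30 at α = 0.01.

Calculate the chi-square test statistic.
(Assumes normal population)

Answer: χ² = 51.6927, fail to reject H₀

Derivation:
df = n - 1 = 53
χ² = (n-1)s²/σ₀² = 53×29.26/30 = 51.6927
Critical values: χ²_{0.995,53} = 30.230, χ²_{0.005,53} = 83.253
Rejection region: χ² < 30.230 or χ² > 83.253
Decision: fail to reject H₀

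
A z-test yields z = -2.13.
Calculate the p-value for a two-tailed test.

Answer: p-value ≈ 0.0332

Derivation:
For z = -2.13:
p = 2×P(Z > |-2.13|) = 2×(1 - Φ(2.13)) = 0.0332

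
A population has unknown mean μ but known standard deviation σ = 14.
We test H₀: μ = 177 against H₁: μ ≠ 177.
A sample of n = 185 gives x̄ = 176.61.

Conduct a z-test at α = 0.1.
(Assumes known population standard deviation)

Answer: z = -0.3789, fail to reject H₀

Derivation:
Standard error: SE = σ/√n = 14/√185 = 1.0293
z-statistic: z = (x̄ - μ₀)/SE = (176.61 - 177)/1.0293 = -0.3789
Critical value: ±1.645
p-value = 0.7048
Decision: fail to reject H₀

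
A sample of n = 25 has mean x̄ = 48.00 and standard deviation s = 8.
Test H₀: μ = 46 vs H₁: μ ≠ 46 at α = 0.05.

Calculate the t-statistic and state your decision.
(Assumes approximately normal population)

Answer: t = 1.2500, fail to reject H₀

Derivation:
df = n - 1 = 24
SE = s/√n = 8/√25 = 1.6000
t = (x̄ - μ₀)/SE = (48.00 - 46)/1.6000 = 1.2500
Critical value: t_{0.025,24} = ±2.064
p-value ≈ 0.2234
Decision: fail to reject H₀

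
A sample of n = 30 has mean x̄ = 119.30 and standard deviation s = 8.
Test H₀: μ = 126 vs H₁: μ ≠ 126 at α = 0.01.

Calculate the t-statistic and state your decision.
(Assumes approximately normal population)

df = n - 1 = 29
SE = s/√n = 8/√30 = 1.4606
t = (x̄ - μ₀)/SE = (119.30 - 126)/1.4606 = -4.5872
Critical value: t_{0.005,29} = ±2.756
p-value ≈ 0.0001
Decision: reject H₀

Answer: t = -4.5872, reject H₀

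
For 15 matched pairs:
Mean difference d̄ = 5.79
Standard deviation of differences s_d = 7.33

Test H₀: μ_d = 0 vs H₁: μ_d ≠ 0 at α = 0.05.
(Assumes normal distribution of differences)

df = n - 1 = 14
SE = s_d/√n = 7.33/√15 = 1.8926
t = d̄/SE = 5.79/1.8926 = 3.0593
Critical value: t_{0.025,14} = ±2.145
p-value ≈ 0.0085
Decision: reject H₀

Answer: t = 3.0593, reject H₀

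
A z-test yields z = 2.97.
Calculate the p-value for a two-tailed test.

For z = 2.97:
p = 2×P(Z > |2.97|) = 2×(1 - Φ(2.97)) = 0.0030

Answer: p-value ≈ 0.0030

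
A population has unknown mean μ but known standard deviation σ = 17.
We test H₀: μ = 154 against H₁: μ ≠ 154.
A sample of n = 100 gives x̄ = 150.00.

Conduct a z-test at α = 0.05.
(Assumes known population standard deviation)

Answer: z = -2.3529, reject H₀

Derivation:
Standard error: SE = σ/√n = 17/√100 = 1.7000
z-statistic: z = (x̄ - μ₀)/SE = (150.00 - 154)/1.7000 = -2.3529
Critical value: ±1.960
p-value = 0.0186
Decision: reject H₀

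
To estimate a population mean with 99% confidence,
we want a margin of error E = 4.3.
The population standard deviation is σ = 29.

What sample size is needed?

Answer: n = 302

Derivation:
z_0.005 = 2.576
n = (z×σ/E)² = (2.576×29/4.3)²
n = 301.8219
Round up: n = 302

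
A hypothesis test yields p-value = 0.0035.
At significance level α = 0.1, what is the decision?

Answer: reject H₀

Derivation:
Compare p-value to α:
0.0035 < 0.1
Decision: reject H₀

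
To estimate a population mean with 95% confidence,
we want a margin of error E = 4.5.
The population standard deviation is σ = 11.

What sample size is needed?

z_0.025 = 1.960
n = (z×σ/E)² = (1.960×11/4.5)²
n = 22.9547
Round up: n = 23

Answer: n = 23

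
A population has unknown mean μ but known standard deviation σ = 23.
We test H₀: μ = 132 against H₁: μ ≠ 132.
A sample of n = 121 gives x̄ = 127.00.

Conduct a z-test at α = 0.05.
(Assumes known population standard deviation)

Standard error: SE = σ/√n = 23/√121 = 2.0909
z-statistic: z = (x̄ - μ₀)/SE = (127.00 - 132)/2.0909 = -2.3913
Critical value: ±1.960
p-value = 0.0168
Decision: reject H₀

Answer: z = -2.3913, reject H₀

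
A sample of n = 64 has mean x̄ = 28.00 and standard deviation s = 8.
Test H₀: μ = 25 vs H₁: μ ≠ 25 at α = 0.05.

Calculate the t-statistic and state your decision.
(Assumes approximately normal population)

Answer: t = 3.0000, reject H₀

Derivation:
df = n - 1 = 63
SE = s/√n = 8/√64 = 1.0000
t = (x̄ - μ₀)/SE = (28.00 - 25)/1.0000 = 3.0000
Critical value: t_{0.025,63} = ±1.998
p-value ≈ 0.0039
Decision: reject H₀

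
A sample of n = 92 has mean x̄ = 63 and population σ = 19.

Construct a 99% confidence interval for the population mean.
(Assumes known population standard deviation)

Confidence level: 99%, α = 0.01
z_0.005 = 2.576
SE = σ/√n = 19/√92 = 1.9809
Margin of error = 2.576 × 1.9809 = 5.1028
CI: x̄ ± margin = 63 ± 5.1028
CI: (57.8972, 68.1028)

Answer: (57.8972, 68.1028)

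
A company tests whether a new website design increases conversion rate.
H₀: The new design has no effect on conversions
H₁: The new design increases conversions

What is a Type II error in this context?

Answer: Keeping the old design when the new one would have increased conversions

Derivation:
Type I error (α): Rejecting H₀ when H₀ is true
Type II error (β): Failing to reject H₀ when H₁ is true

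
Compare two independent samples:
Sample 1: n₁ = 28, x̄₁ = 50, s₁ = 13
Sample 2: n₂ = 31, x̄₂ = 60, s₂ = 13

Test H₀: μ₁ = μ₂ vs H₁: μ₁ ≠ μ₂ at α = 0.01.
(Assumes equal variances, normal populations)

Answer: t = -2.9505, reject H₀

Derivation:
Pooled variance: s²_p = [27×13² + 30×13²]/(57) = 169.0000
s_p = 13.0000
SE = s_p×√(1/n₁ + 1/n₂) = 13.0000×√(1/28 + 1/31) = 3.3893
t = (x̄₁ - x̄₂)/SE = (50 - 60)/3.3893 = -2.9505
df = 57, t-critical = ±2.665
Decision: reject H₀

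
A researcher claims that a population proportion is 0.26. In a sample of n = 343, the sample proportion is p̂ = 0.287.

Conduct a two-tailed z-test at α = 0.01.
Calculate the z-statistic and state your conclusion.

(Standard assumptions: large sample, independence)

Answer: z = 1.1400, fail to reject H₀

Derivation:
H₀: p = 0.26, H₁: p ≠ 0.26
Standard error: SE = √(p₀(1-p₀)/n) = √(0.26×0.74/343) = 0.023684
z-statistic: z = (p̂ - p₀)/SE = (0.287 - 0.26)/0.023684 = 1.1400
Critical value: z_0.005 = ±2.576
p-value = 0.2543
Decision: fail to reject H₀ at α = 0.01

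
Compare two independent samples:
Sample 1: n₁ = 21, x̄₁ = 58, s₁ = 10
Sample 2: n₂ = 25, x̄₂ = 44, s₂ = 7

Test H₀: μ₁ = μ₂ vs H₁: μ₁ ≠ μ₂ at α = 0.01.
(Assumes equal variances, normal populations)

Pooled variance: s²_p = [20×10² + 24×7²]/(44) = 72.1818
s_p = 8.4960
SE = s_p×√(1/n₁ + 1/n₂) = 8.4960×√(1/21 + 1/25) = 2.5149
t = (x̄₁ - x̄₂)/SE = (58 - 44)/2.5149 = 5.5668
df = 44, t-critical = ±2.692
Decision: reject H₀

Answer: t = 5.5668, reject H₀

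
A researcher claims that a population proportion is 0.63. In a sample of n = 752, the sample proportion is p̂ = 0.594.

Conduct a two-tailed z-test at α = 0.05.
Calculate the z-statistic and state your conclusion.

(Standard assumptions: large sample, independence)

Answer: z = -2.0448, reject H₀

Derivation:
H₀: p = 0.63, H₁: p ≠ 0.63
Standard error: SE = √(p₀(1-p₀)/n) = √(0.63×0.37/752) = 0.017606
z-statistic: z = (p̂ - p₀)/SE = (0.594 - 0.63)/0.017606 = -2.0448
Critical value: z_0.025 = ±1.960
p-value = 0.0409
Decision: reject H₀ at α = 0.05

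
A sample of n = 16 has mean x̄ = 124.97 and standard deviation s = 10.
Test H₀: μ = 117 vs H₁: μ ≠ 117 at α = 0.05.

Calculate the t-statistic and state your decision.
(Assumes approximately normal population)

df = n - 1 = 15
SE = s/√n = 10/√16 = 2.5000
t = (x̄ - μ₀)/SE = (124.97 - 117)/2.5000 = 3.1880
Critical value: t_{0.025,15} = ±2.131
p-value ≈ 0.0061
Decision: reject H₀

Answer: t = 3.1880, reject H₀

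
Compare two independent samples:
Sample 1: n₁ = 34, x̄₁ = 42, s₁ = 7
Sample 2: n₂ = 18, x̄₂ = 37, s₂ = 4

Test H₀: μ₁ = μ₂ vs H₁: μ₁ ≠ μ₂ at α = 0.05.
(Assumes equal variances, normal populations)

Pooled variance: s²_p = [33×7² + 17×4²]/(50) = 37.7800
s_p = 6.1465
SE = s_p×√(1/n₁ + 1/n₂) = 6.1465×√(1/34 + 1/18) = 1.7917
t = (x̄₁ - x̄₂)/SE = (42 - 37)/1.7917 = 2.7906
df = 50, t-critical = ±2.009
Decision: reject H₀

Answer: t = 2.7906, reject H₀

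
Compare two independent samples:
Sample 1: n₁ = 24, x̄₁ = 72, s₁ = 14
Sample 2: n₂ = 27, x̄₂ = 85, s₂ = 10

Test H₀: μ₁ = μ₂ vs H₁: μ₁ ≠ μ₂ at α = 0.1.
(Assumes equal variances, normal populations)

Answer: t = -3.8474, reject H₀

Derivation:
Pooled variance: s²_p = [23×14² + 26×10²]/(49) = 145.0612
s_p = 12.0441
SE = s_p×√(1/n₁ + 1/n₂) = 12.0441×√(1/24 + 1/27) = 3.3789
t = (x̄₁ - x̄₂)/SE = (72 - 85)/3.3789 = -3.8474
df = 49, t-critical = ±1.677
Decision: reject H₀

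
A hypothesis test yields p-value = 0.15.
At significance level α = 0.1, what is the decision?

Compare p-value to α:
0.15 ≥ 0.1
Decision: fail to reject H₀

Answer: fail to reject H₀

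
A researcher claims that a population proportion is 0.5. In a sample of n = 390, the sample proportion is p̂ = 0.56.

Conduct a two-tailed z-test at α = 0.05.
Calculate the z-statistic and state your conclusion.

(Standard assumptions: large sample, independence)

H₀: p = 0.5, H₁: p ≠ 0.5
Standard error: SE = √(p₀(1-p₀)/n) = √(0.5×0.5/390) = 0.025318
z-statistic: z = (p̂ - p₀)/SE = (0.56 - 0.5)/0.025318 = 2.3699
Critical value: z_0.025 = ±1.960
p-value = 0.0178
Decision: reject H₀ at α = 0.05

Answer: z = 2.3699, reject H₀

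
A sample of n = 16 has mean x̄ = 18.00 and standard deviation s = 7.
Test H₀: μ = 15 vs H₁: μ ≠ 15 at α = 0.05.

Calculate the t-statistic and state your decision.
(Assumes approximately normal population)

Answer: t = 1.7143, fail to reject H₀

Derivation:
df = n - 1 = 15
SE = s/√n = 7/√16 = 1.7500
t = (x̄ - μ₀)/SE = (18.00 - 15)/1.7500 = 1.7143
Critical value: t_{0.025,15} = ±2.131
p-value ≈ 0.1071
Decision: fail to reject H₀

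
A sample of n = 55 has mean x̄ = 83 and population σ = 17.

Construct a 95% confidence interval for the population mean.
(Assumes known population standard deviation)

Answer: (78.5071, 87.4929)

Derivation:
Confidence level: 95%, α = 0.05
z_0.025 = 1.960
SE = σ/√n = 17/√55 = 2.2923
Margin of error = 1.960 × 2.2923 = 4.4929
CI: x̄ ± margin = 83 ± 4.4929
CI: (78.5071, 87.4929)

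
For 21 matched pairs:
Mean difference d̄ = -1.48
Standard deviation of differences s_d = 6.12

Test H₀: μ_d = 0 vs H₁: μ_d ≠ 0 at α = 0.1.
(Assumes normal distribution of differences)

df = n - 1 = 20
SE = s_d/√n = 6.12/√21 = 1.3355
t = d̄/SE = -1.48/1.3355 = -1.1082
Critical value: t_{0.05,20} = ±1.725
p-value ≈ 0.2809
Decision: fail to reject H₀

Answer: t = -1.1082, fail to reject H₀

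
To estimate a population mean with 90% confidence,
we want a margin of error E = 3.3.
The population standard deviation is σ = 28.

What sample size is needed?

z_0.05 = 1.645
n = (z×σ/E)² = (1.645×28/3.3)²
n = 194.8139
Round up: n = 195

Answer: n = 195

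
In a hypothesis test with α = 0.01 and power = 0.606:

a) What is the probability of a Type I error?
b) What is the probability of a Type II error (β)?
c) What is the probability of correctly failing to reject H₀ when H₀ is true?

Answer: a) 0.01, b) 0.394, c) 0.99

Derivation:
a) Type I error probability = α = 0.01
b) Power = P(reject H₀ | H₁ true) = 1 - β = 0.606, so Type II error probability = β = 1 - Power = 0.394
c) P(fail to reject H₀ | H₀ true) = 1 - α = 0.99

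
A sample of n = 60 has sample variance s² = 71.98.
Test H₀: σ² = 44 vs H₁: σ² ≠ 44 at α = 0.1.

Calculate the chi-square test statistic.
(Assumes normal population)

df = n - 1 = 59
χ² = (n-1)s²/σ₀² = 59×71.98/44 = 96.5186
Critical values: χ²_{0.95,59} = 42.339, χ²_{0.05,59} = 77.931
Rejection region: χ² < 42.339 or χ² > 77.931
Decision: reject H₀

Answer: χ² = 96.5186, reject H₀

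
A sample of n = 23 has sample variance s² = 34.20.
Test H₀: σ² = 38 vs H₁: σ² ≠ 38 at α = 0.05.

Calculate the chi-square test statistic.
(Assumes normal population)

Answer: χ² = 19.8000, fail to reject H₀

Derivation:
df = n - 1 = 22
χ² = (n-1)s²/σ₀² = 22×34.20/38 = 19.8000
Critical values: χ²_{0.975,22} = 10.982, χ²_{0.025,22} = 36.781
Rejection region: χ² < 10.982 or χ² > 36.781
Decision: fail to reject H₀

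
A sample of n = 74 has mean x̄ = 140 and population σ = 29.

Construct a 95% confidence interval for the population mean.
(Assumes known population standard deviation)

Confidence level: 95%, α = 0.05
z_0.025 = 1.960
SE = σ/√n = 29/√74 = 3.3712
Margin of error = 1.960 × 3.3712 = 6.6076
CI: x̄ ± margin = 140 ± 6.6076
CI: (133.3924, 146.6076)

Answer: (133.3924, 146.6076)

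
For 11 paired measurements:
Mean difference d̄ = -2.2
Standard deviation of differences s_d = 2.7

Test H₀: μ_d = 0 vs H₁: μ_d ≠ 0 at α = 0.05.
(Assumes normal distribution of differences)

Answer: t = -2.7024, reject H₀

Derivation:
df = n - 1 = 10
SE = s_d/√n = 2.7/√11 = 0.8141
t = d̄/SE = -2.2/0.8141 = -2.7024
Critical value: t_{0.025,10} = ±2.228
p-value ≈ 0.0222
Decision: reject H₀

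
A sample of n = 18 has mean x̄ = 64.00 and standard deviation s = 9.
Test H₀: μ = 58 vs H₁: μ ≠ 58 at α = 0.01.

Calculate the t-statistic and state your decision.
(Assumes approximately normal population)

Answer: t = 2.8285, fail to reject H₀

Derivation:
df = n - 1 = 17
SE = s/√n = 9/√18 = 2.1213
t = (x̄ - μ₀)/SE = (64.00 - 58)/2.1213 = 2.8285
Critical value: t_{0.005,17} = ±2.898
p-value ≈ 0.0116
Decision: fail to reject H₀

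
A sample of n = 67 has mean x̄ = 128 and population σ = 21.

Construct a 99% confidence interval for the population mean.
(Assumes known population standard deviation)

Confidence level: 99%, α = 0.01
z_0.005 = 2.576
SE = σ/√n = 21/√67 = 2.5656
Margin of error = 2.576 × 2.5656 = 6.6090
CI: x̄ ± margin = 128 ± 6.6090
CI: (121.3910, 134.6090)

Answer: (121.3910, 134.6090)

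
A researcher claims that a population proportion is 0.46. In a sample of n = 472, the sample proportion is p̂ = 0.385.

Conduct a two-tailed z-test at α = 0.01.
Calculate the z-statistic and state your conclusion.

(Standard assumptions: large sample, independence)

Answer: z = -3.2693, reject H₀

Derivation:
H₀: p = 0.46, H₁: p ≠ 0.46
Standard error: SE = √(p₀(1-p₀)/n) = √(0.46×0.54/472) = 0.022941
z-statistic: z = (p̂ - p₀)/SE = (0.385 - 0.46)/0.022941 = -3.2693
Critical value: z_0.005 = ±2.576
p-value = 0.0011
Decision: reject H₀ at α = 0.01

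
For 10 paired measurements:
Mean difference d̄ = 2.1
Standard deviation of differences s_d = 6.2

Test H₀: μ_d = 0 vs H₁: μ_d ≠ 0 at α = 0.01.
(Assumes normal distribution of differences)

df = n - 1 = 9
SE = s_d/√n = 6.2/√10 = 1.9606
t = d̄/SE = 2.1/1.9606 = 1.0711
Critical value: t_{0.005,9} = ±3.250
p-value ≈ 0.3120
Decision: fail to reject H₀

Answer: t = 1.0711, fail to reject H₀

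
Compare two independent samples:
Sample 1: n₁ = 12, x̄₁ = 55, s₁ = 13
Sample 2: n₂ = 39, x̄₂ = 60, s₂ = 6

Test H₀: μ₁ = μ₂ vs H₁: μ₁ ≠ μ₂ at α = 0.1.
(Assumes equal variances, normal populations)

Pooled variance: s²_p = [11×13² + 38×6²]/(49) = 65.8571
s_p = 8.1152
SE = s_p×√(1/n₁ + 1/n₂) = 8.1152×√(1/12 + 1/39) = 2.6789
t = (x̄₁ - x̄₂)/SE = (55 - 60)/2.6789 = -1.8664
df = 49, t-critical = ±1.677
Decision: reject H₀

Answer: t = -1.8664, reject H₀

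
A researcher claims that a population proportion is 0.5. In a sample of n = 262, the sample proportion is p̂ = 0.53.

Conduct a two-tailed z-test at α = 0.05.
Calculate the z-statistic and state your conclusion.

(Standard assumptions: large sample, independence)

H₀: p = 0.5, H₁: p ≠ 0.5
Standard error: SE = √(p₀(1-p₀)/n) = √(0.5×0.5/262) = 0.030890
z-statistic: z = (p̂ - p₀)/SE = (0.53 - 0.5)/0.030890 = 0.9712
Critical value: z_0.025 = ±1.960
p-value = 0.3314
Decision: fail to reject H₀ at α = 0.05

Answer: z = 0.9712, fail to reject H₀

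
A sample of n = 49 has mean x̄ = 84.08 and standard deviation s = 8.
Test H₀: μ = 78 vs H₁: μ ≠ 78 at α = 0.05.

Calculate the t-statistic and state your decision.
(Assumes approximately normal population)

Answer: t = 5.3198, reject H₀

Derivation:
df = n - 1 = 48
SE = s/√n = 8/√49 = 1.1429
t = (x̄ - μ₀)/SE = (84.08 - 78)/1.1429 = 5.3198
Critical value: t_{0.025,48} = ±2.011
p-value < 0.0001
Decision: reject H₀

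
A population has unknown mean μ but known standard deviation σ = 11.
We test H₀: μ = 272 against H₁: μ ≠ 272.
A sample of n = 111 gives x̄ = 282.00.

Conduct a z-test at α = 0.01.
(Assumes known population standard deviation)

Answer: z = 9.5776, reject H₀

Derivation:
Standard error: SE = σ/√n = 11/√111 = 1.0441
z-statistic: z = (x̄ - μ₀)/SE = (282.00 - 272)/1.0441 = 9.5776
Critical value: ±2.576
p-value < 0.0001
Decision: reject H₀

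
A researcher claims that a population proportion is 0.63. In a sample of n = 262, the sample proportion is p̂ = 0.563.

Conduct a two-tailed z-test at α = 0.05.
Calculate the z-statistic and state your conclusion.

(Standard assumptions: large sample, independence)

H₀: p = 0.63, H₁: p ≠ 0.63
Standard error: SE = √(p₀(1-p₀)/n) = √(0.63×0.37/262) = 0.029828
z-statistic: z = (p̂ - p₀)/SE = (0.563 - 0.63)/0.029828 = -2.2462
Critical value: z_0.025 = ±1.960
p-value = 0.0247
Decision: reject H₀ at α = 0.05

Answer: z = -2.2462, reject H₀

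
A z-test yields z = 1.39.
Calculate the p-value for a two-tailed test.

For z = 1.39:
p = 2×P(Z > |1.39|) = 2×(1 - Φ(1.39)) = 0.1645

Answer: p-value ≈ 0.1645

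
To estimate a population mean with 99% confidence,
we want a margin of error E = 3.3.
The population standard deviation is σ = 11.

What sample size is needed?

z_0.005 = 2.576
n = (z×σ/E)² = (2.576×11/3.3)²
n = 73.7308
Round up: n = 74

Answer: n = 74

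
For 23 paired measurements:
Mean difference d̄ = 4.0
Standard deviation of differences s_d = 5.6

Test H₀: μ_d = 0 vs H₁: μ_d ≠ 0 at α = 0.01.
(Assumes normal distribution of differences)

Answer: t = 3.4255, reject H₀

Derivation:
df = n - 1 = 22
SE = s_d/√n = 5.6/√23 = 1.1677
t = d̄/SE = 4.0/1.1677 = 3.4255
Critical value: t_{0.005,22} = ±2.819
p-value ≈ 0.0024
Decision: reject H₀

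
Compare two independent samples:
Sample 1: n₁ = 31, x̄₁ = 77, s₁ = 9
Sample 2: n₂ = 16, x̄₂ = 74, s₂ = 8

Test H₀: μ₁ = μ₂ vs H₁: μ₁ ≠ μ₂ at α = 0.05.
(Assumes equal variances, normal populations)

Pooled variance: s²_p = [30×9² + 15×8²]/(45) = 75.3333
s_p = 8.6795
SE = s_p×√(1/n₁ + 1/n₂) = 8.6795×√(1/31 + 1/16) = 2.6718
t = (x̄₁ - x̄₂)/SE = (77 - 74)/2.6718 = 1.1228
df = 45, t-critical = ±2.014
Decision: fail to reject H₀

Answer: t = 1.1228, fail to reject H₀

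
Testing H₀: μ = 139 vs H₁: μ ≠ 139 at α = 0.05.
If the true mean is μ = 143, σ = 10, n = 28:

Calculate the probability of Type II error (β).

SE = σ/√n = 10/√28 = 1.8898
Critical values: μ₀ ± z_0.025×SE = 139 ± 1.960×1.8898
Acceptance region: (135.2960, 142.7040)
Under H₁ (μ = 143): z_high = (142.7040 - 143)/1.8898 = -0.1566, z_low = (135.2960 - 143)/1.8898 = -4.0766
β = P(not reject | H₁) = Φ(-0.1566) - Φ(-4.0766) ≈ 0.4378

Answer: β ≈ 0.4378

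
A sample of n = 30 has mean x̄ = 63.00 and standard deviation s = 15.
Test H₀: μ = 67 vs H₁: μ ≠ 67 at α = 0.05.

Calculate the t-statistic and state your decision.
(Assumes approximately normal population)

df = n - 1 = 29
SE = s/√n = 15/√30 = 2.7386
t = (x̄ - μ₀)/SE = (63.00 - 67)/2.7386 = -1.4606
Critical value: t_{0.025,29} = ±2.045
p-value ≈ 0.1549
Decision: fail to reject H₀

Answer: t = -1.4606, fail to reject H₀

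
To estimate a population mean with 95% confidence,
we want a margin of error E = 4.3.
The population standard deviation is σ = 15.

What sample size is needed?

Answer: n = 47

Derivation:
z_0.025 = 1.960
n = (z×σ/E)² = (1.960×15/4.3)²
n = 46.7474
Round up: n = 47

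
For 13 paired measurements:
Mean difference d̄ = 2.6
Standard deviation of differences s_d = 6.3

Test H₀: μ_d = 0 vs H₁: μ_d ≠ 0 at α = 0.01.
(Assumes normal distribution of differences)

Answer: t = 1.4880, fail to reject H₀

Derivation:
df = n - 1 = 12
SE = s_d/√n = 6.3/√13 = 1.7473
t = d̄/SE = 2.6/1.7473 = 1.4880
Critical value: t_{0.005,12} = ±3.055
p-value ≈ 0.1626
Decision: fail to reject H₀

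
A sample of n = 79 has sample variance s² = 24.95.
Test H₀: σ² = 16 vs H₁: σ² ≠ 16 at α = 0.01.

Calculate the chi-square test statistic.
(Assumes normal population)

Answer: χ² = 121.6312, reject H₀

Derivation:
df = n - 1 = 78
χ² = (n-1)s²/σ₀² = 78×24.95/16 = 121.6312
Critical values: χ²_{0.995,78} = 49.582, χ²_{0.005,78} = 113.911
Rejection region: χ² < 49.582 or χ² > 113.911
Decision: reject H₀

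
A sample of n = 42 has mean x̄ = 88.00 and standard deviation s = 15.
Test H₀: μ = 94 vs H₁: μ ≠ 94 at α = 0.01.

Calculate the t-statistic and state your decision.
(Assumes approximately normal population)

df = n - 1 = 41
SE = s/√n = 15/√42 = 2.3146
t = (x̄ - μ₀)/SE = (88.00 - 94)/2.3146 = -2.5922
Critical value: t_{0.005,41} = ±2.701
p-value ≈ 0.0132
Decision: fail to reject H₀

Answer: t = -2.5922, fail to reject H₀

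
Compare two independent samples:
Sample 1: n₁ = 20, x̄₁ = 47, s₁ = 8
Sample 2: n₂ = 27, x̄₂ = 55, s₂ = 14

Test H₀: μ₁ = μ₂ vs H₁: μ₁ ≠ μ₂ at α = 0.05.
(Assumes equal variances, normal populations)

Answer: t = -2.2896, reject H₀

Derivation:
Pooled variance: s²_p = [19×8² + 26×14²]/(45) = 140.2667
s_p = 11.8434
SE = s_p×√(1/n₁ + 1/n₂) = 11.8434×√(1/20 + 1/27) = 3.4940
t = (x̄₁ - x̄₂)/SE = (47 - 55)/3.4940 = -2.2896
df = 45, t-critical = ±2.014
Decision: reject H₀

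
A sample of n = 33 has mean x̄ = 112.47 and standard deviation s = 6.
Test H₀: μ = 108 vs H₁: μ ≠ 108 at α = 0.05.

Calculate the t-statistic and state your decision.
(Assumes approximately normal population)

Answer: t = 4.2796, reject H₀

Derivation:
df = n - 1 = 32
SE = s/√n = 6/√33 = 1.0445
t = (x̄ - μ₀)/SE = (112.47 - 108)/1.0445 = 4.2796
Critical value: t_{0.025,32} = ±2.037
p-value ≈ 0.0002
Decision: reject H₀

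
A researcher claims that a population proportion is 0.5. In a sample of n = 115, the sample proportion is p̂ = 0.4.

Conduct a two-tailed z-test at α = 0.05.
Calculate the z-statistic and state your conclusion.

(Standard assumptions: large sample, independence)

H₀: p = 0.5, H₁: p ≠ 0.5
Standard error: SE = √(p₀(1-p₀)/n) = √(0.5×0.5/115) = 0.046625
z-statistic: z = (p̂ - p₀)/SE = (0.4 - 0.5)/0.046625 = -2.1448
Critical value: z_0.025 = ±1.960
p-value = 0.0320
Decision: reject H₀ at α = 0.05

Answer: z = -2.1448, reject H₀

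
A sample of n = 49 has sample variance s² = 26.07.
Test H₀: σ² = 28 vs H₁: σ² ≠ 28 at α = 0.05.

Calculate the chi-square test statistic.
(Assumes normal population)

Answer: χ² = 44.6914, fail to reject H₀

Derivation:
df = n - 1 = 48
χ² = (n-1)s²/σ₀² = 48×26.07/28 = 44.6914
Critical values: χ²_{0.975,48} = 30.755, χ²_{0.025,48} = 69.023
Rejection region: χ² < 30.755 or χ² > 69.023
Decision: fail to reject H₀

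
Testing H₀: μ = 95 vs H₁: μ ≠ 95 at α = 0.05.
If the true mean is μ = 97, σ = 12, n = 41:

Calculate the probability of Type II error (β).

Answer: β ≈ 0.8128

Derivation:
SE = σ/√n = 12/√41 = 1.8741
Critical values: μ₀ ± z_0.025×SE = 95 ± 1.960×1.8741
Acceptance region: (91.3268, 98.6732)
Under H₁ (μ = 97): z_high = (98.6732 - 97)/1.8741 = 0.8928, z_low = (91.3268 - 97)/1.8741 = -3.0272
β = P(not reject | H₁) = Φ(0.8928) - Φ(-3.0272) ≈ 0.8128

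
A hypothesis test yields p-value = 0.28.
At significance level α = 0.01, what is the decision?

Answer: fail to reject H₀

Derivation:
Compare p-value to α:
0.28 ≥ 0.01
Decision: fail to reject H₀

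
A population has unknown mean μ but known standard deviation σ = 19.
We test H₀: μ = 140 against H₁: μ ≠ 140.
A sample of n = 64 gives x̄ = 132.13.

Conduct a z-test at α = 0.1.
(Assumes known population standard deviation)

Standard error: SE = σ/√n = 19/√64 = 2.3750
z-statistic: z = (x̄ - μ₀)/SE = (132.13 - 140)/2.3750 = -3.3137
Critical value: ±1.645
p-value = 0.0009
Decision: reject H₀

Answer: z = -3.3137, reject H₀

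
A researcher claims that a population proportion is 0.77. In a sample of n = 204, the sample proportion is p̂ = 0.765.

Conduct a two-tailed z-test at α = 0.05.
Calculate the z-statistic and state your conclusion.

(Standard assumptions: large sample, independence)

H₀: p = 0.77, H₁: p ≠ 0.77
Standard error: SE = √(p₀(1-p₀)/n) = √(0.77×0.23/204) = 0.029464
z-statistic: z = (p̂ - p₀)/SE = (0.765 - 0.77)/0.029464 = -0.1697
Critical value: z_0.025 = ±1.960
p-value = 0.8652
Decision: fail to reject H₀ at α = 0.05

Answer: z = -0.1697, fail to reject H₀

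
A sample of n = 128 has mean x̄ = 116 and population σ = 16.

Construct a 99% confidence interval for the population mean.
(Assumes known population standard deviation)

Answer: (112.3570, 119.6430)

Derivation:
Confidence level: 99%, α = 0.01
z_0.005 = 2.576
SE = σ/√n = 16/√128 = 1.4142
Margin of error = 2.576 × 1.4142 = 3.6430
CI: x̄ ± margin = 116 ± 3.6430
CI: (112.3570, 119.6430)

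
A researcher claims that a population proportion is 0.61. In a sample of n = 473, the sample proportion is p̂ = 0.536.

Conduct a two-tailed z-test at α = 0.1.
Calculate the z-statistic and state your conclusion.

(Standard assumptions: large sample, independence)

Answer: z = -3.2996, reject H₀

Derivation:
H₀: p = 0.61, H₁: p ≠ 0.61
Standard error: SE = √(p₀(1-p₀)/n) = √(0.61×0.39/473) = 0.022427
z-statistic: z = (p̂ - p₀)/SE = (0.536 - 0.61)/0.022427 = -3.2996
Critical value: z_0.05 = ±1.645
p-value = 0.0010
Decision: reject H₀ at α = 0.1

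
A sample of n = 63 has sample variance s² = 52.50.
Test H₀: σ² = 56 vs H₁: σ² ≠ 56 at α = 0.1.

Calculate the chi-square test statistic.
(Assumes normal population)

Answer: χ² = 58.1250, fail to reject H₀

Derivation:
df = n - 1 = 62
χ² = (n-1)s²/σ₀² = 62×52.50/56 = 58.1250
Critical values: χ²_{0.95,62} = 44.889, χ²_{0.05,62} = 81.381
Rejection region: χ² < 44.889 or χ² > 81.381
Decision: fail to reject H₀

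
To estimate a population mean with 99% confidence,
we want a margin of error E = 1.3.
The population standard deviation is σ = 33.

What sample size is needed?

z_0.005 = 2.576
n = (z×σ/E)² = (2.576×33/1.3)²
n = 4275.9527
Round up: n = 4276

Answer: n = 4276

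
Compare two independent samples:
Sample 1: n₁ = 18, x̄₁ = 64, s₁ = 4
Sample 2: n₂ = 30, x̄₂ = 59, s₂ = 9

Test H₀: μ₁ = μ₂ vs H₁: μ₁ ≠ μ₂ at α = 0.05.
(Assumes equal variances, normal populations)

Answer: t = 2.2217, reject H₀

Derivation:
Pooled variance: s²_p = [17×4² + 29×9²]/(46) = 56.9783
s_p = 7.5484
SE = s_p×√(1/n₁ + 1/n₂) = 7.5484×√(1/18 + 1/30) = 2.2505
t = (x̄₁ - x̄₂)/SE = (64 - 59)/2.2505 = 2.2217
df = 46, t-critical = ±2.013
Decision: reject H₀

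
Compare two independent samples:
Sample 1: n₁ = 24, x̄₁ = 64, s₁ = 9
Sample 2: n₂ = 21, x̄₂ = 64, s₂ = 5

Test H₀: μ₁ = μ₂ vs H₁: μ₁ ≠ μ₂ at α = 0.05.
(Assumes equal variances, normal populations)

Pooled variance: s²_p = [23×9² + 20×5²]/(43) = 54.9535
s_p = 7.4131
SE = s_p×√(1/n₁ + 1/n₂) = 7.4131×√(1/24 + 1/21) = 2.2151
t = (x̄₁ - x̄₂)/SE = (64 - 64)/2.2151 = 0.0000
df = 43, t-critical = ±2.017
Decision: fail to reject H₀

Answer: t = 0.0000, fail to reject H₀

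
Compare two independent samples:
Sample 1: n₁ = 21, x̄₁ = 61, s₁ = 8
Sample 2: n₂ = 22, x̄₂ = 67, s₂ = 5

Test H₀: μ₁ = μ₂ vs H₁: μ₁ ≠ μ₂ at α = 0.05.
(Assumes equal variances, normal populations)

Pooled variance: s²_p = [20×8² + 21×5²]/(41) = 44.0244
s_p = 6.6351
SE = s_p×√(1/n₁ + 1/n₂) = 6.6351×√(1/21 + 1/22) = 2.0242
t = (x̄₁ - x̄₂)/SE = (61 - 67)/2.0242 = -2.9641
df = 41, t-critical = ±2.020
Decision: reject H₀

Answer: t = -2.9641, reject H₀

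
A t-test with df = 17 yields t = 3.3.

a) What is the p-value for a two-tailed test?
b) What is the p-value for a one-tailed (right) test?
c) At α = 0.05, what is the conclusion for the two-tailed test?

Answer: a) 0.0042, b) 0.0021, c) reject H₀

Derivation:
Using t-distribution with df = 17:
a) Two-tailed: p = 2×P(T > 3.3) = 0.0042
b) One-tailed: p = P(T > 3.3) = 0.0021
c) 0.0042 < 0.05, reject H₀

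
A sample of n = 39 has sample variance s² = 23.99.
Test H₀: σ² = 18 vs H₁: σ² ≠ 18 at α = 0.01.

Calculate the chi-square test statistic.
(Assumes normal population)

df = n - 1 = 38
χ² = (n-1)s²/σ₀² = 38×23.99/18 = 50.6456
Critical values: χ²_{0.995,38} = 19.289, χ²_{0.005,38} = 64.181
Rejection region: χ² < 19.289 or χ² > 64.181
Decision: fail to reject H₀

Answer: χ² = 50.6456, fail to reject H₀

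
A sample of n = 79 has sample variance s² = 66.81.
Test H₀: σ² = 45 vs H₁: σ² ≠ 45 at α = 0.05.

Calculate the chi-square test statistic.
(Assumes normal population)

df = n - 1 = 78
χ² = (n-1)s²/σ₀² = 78×66.81/45 = 115.8040
Critical values: χ²_{0.975,78} = 55.466, χ²_{0.025,78} = 104.316
Rejection region: χ² < 55.466 or χ² > 104.316
Decision: reject H₀

Answer: χ² = 115.8040, reject H₀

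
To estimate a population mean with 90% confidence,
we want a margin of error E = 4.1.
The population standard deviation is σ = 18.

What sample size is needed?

z_0.05 = 1.645
n = (z×σ/E)² = (1.645×18/4.1)²
n = 52.1566
Round up: n = 53

Answer: n = 53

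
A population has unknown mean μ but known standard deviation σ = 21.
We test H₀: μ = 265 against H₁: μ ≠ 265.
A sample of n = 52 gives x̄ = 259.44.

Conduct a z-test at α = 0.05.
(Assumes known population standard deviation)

Standard error: SE = σ/√n = 21/√52 = 2.9122
z-statistic: z = (x̄ - μ₀)/SE = (259.44 - 265)/2.9122 = -1.9092
Critical value: ±1.960
p-value = 0.0562
Decision: fail to reject H₀

Answer: z = -1.9092, fail to reject H₀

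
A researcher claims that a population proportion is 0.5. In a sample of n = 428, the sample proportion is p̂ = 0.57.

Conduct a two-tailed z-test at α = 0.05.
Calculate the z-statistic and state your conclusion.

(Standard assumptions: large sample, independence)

H₀: p = 0.5, H₁: p ≠ 0.5
Standard error: SE = √(p₀(1-p₀)/n) = √(0.5×0.5/428) = 0.024168
z-statistic: z = (p̂ - p₀)/SE = (0.57 - 0.5)/0.024168 = 2.8964
Critical value: z_0.025 = ±1.960
p-value = 0.0038
Decision: reject H₀ at α = 0.05

Answer: z = 2.8964, reject H₀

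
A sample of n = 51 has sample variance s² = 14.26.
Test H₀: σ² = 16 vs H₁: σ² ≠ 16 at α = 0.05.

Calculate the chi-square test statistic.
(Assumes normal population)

df = n - 1 = 50
χ² = (n-1)s²/σ₀² = 50×14.26/16 = 44.5625
Critical values: χ²_{0.975,50} = 32.357, χ²_{0.025,50} = 71.420
Rejection region: χ² < 32.357 or χ² > 71.420
Decision: fail to reject H₀

Answer: χ² = 44.5625, fail to reject H₀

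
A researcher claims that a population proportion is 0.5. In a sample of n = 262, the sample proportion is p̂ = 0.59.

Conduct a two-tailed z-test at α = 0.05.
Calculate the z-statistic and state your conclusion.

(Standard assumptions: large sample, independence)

H₀: p = 0.5, H₁: p ≠ 0.5
Standard error: SE = √(p₀(1-p₀)/n) = √(0.5×0.5/262) = 0.030890
z-statistic: z = (p̂ - p₀)/SE = (0.59 - 0.5)/0.030890 = 2.9136
Critical value: z_0.025 = ±1.960
p-value = 0.0036
Decision: reject H₀ at α = 0.05

Answer: z = 2.9136, reject H₀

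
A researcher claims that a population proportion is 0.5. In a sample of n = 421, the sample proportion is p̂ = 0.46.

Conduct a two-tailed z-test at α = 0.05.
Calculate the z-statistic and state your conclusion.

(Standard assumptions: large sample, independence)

H₀: p = 0.5, H₁: p ≠ 0.5
Standard error: SE = √(p₀(1-p₀)/n) = √(0.5×0.5/421) = 0.024369
z-statistic: z = (p̂ - p₀)/SE = (0.46 - 0.5)/0.024369 = -1.6414
Critical value: z_0.025 = ±1.960
p-value = 0.1007
Decision: fail to reject H₀ at α = 0.05

Answer: z = -1.6414, fail to reject H₀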